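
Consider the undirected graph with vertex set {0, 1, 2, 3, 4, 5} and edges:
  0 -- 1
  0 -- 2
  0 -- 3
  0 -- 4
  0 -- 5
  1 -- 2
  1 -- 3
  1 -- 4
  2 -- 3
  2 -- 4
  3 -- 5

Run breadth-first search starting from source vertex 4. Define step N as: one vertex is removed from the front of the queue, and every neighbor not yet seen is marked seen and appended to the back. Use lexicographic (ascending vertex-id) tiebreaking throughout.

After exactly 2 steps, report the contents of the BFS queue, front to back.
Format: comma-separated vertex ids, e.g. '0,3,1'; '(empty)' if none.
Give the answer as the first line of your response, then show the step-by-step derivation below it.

1,2,3,5

step 1: dequeue 4; queue=[0,1,2]; order=4
step 2: dequeue 0; queue=[1,2,3,5]; order=4,0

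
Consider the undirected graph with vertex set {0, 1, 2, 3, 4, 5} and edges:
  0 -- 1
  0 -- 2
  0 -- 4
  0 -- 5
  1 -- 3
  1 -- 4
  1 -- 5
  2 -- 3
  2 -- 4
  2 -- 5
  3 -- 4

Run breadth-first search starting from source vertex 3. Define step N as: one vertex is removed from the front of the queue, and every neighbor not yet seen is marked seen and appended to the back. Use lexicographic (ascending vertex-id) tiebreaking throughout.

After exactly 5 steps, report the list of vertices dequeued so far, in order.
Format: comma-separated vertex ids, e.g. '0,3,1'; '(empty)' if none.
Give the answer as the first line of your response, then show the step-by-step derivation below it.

3,1,2,4,0

step 1: dequeue 3; queue=[1,2,4]; order=3
step 2: dequeue 1; queue=[2,4,0,5]; order=3,1
step 3: dequeue 2; queue=[4,0,5]; order=3,1,2
step 4: dequeue 4; queue=[0,5]; order=3,1,2,4
step 5: dequeue 0; queue=[5]; order=3,1,2,4,0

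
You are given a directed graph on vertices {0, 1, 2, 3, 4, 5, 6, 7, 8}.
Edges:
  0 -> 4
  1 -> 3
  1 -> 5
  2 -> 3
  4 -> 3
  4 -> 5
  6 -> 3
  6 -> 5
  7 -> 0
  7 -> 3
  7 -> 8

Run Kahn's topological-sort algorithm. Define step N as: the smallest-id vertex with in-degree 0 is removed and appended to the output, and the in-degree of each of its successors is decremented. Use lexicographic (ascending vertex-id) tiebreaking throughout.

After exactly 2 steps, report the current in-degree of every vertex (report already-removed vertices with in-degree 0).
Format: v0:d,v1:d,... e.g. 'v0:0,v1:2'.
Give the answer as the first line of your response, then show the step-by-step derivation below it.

v0:1,v1:0,v2:0,v3:3,v4:1,v5:2,v6:0,v7:0,v8:1

step 1: output 1; order=[1]; indeg=(1,0,0,4,1,2,0,0,1)
step 2: output 2; order=[1,2]; indeg=(1,0,0,3,1,2,0,0,1)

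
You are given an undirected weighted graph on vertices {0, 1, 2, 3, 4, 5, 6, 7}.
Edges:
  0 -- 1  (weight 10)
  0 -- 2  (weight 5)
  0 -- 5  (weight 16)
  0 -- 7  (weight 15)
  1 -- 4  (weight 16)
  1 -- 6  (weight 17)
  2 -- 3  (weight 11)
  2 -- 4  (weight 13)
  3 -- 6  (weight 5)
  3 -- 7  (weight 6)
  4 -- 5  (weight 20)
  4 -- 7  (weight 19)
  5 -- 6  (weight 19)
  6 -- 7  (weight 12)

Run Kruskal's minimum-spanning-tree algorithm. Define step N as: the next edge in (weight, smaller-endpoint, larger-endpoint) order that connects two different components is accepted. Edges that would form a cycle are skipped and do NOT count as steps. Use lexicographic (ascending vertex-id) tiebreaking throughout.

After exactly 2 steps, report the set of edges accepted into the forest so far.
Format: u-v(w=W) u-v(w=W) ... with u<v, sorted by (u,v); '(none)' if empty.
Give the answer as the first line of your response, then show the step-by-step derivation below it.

0-2(w=5) 3-6(w=5)

step 1: add edge 0-2 (w=5); MST = {0-2(w=5)}
step 2: add edge 3-6 (w=5); MST = {0-2(w=5) 3-6(w=5)}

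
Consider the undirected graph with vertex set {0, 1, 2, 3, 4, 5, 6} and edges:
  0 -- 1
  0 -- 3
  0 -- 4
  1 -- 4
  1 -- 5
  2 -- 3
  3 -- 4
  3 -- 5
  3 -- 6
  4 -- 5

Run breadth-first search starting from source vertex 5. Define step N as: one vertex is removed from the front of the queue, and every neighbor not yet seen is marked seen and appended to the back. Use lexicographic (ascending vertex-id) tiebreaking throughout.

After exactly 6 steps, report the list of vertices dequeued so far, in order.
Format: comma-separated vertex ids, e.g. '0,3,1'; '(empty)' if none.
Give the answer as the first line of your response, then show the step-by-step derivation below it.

5,1,3,4,0,2

step 1: dequeue 5; queue=[1,3,4]; order=5
step 2: dequeue 1; queue=[3,4,0]; order=5,1
step 3: dequeue 3; queue=[4,0,2,6]; order=5,1,3
step 4: dequeue 4; queue=[0,2,6]; order=5,1,3,4
step 5: dequeue 0; queue=[2,6]; order=5,1,3,4,0
step 6: dequeue 2; queue=[6]; order=5,1,3,4,0,2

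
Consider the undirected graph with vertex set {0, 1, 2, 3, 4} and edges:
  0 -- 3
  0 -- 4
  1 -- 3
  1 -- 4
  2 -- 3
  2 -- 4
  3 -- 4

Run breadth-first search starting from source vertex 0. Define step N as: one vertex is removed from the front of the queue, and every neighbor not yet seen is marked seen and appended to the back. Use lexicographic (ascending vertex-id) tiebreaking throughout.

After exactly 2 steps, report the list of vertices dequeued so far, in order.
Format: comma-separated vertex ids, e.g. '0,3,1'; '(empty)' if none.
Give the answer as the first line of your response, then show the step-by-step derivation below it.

0,3

step 1: dequeue 0; queue=[3,4]; order=0
step 2: dequeue 3; queue=[4,1,2]; order=0,3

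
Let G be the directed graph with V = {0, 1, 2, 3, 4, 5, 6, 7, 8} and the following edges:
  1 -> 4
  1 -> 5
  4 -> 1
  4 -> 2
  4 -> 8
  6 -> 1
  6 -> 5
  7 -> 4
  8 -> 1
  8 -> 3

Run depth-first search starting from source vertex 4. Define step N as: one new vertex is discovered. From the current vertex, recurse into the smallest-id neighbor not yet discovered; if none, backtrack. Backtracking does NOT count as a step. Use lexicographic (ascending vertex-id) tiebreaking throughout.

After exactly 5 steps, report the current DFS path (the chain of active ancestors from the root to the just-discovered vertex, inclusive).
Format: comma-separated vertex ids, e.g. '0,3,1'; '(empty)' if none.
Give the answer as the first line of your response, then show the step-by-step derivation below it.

4,8

step 1: discover 4; path=4; order=4
step 2: discover 1; path=4>1; order=4,1
step 3: discover 5; path=4>1>5; order=4,1,5
step 4: discover 2; path=4>2; order=4,1,5,2
step 5: discover 8; path=4>8; order=4,1,5,2,8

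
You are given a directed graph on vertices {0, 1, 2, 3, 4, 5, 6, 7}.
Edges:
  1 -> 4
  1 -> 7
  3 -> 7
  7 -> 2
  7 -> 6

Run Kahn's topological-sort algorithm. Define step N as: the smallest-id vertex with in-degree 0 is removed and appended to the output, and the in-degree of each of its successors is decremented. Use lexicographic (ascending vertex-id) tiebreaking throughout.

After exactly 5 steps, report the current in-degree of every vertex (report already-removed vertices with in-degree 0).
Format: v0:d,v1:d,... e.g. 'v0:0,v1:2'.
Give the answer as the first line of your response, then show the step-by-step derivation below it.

v0:0,v1:0,v2:1,v3:0,v4:0,v5:0,v6:1,v7:0

step 1: output 0; order=[0]; indeg=(0,0,1,0,1,0,1,2)
step 2: output 1; order=[0,1]; indeg=(0,0,1,0,0,0,1,1)
step 3: output 3; order=[0,1,3]; indeg=(0,0,1,0,0,0,1,0)
step 4: output 4; order=[0,1,3,4]; indeg=(0,0,1,0,0,0,1,0)
step 5: output 5; order=[0,1,3,4,5]; indeg=(0,0,1,0,0,0,1,0)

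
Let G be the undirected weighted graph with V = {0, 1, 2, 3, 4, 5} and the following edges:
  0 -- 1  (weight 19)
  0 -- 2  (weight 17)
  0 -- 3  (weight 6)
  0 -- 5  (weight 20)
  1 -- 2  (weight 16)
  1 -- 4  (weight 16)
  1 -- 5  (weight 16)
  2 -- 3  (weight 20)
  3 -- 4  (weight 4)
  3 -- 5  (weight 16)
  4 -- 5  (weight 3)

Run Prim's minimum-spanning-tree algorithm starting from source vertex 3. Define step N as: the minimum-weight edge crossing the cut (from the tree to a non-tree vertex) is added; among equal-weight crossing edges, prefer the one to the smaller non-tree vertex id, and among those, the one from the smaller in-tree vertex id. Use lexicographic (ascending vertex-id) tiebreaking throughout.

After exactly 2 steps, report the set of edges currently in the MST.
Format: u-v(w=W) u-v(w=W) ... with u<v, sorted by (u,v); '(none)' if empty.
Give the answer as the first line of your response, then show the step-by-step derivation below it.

3-4(w=4) 4-5(w=3)

step 1: add edge 3-4 (w=4); MST = {3-4(w=4)}
step 2: add edge 4-5 (w=3); MST = {3-4(w=4) 4-5(w=3)}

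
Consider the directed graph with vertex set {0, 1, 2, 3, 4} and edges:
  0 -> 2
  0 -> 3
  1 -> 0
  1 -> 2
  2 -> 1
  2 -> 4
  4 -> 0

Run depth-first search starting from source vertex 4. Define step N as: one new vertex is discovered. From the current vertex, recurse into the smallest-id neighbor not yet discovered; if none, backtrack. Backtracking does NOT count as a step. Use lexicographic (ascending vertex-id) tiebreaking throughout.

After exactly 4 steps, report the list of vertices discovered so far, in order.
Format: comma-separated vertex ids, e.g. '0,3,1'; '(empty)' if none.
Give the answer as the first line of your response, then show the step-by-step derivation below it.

4,0,2,1

step 1: discover 4; path=4; order=4
step 2: discover 0; path=4>0; order=4,0
step 3: discover 2; path=4>0>2; order=4,0,2
step 4: discover 1; path=4>0>2>1; order=4,0,2,1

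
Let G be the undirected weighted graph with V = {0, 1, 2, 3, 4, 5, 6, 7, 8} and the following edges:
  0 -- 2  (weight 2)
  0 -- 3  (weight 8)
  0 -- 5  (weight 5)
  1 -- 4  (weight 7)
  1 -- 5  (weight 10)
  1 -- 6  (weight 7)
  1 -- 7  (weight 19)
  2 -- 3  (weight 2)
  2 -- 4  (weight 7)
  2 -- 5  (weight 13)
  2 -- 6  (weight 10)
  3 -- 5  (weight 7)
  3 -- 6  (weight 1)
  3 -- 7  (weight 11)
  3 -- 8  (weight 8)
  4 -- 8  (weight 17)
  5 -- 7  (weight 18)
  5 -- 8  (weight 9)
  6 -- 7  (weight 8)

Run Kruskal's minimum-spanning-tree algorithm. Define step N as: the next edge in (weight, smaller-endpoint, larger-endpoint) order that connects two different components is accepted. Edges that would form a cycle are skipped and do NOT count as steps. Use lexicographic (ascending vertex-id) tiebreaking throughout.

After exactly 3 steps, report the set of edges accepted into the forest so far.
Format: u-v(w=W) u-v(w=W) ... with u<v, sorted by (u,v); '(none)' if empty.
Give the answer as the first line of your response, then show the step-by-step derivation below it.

0-2(w=2) 2-3(w=2) 3-6(w=1)

step 1: add edge 3-6 (w=1); MST = {3-6(w=1)}
step 2: add edge 0-2 (w=2); MST = {0-2(w=2) 3-6(w=1)}
step 3: add edge 2-3 (w=2); MST = {0-2(w=2) 2-3(w=2) 3-6(w=1)}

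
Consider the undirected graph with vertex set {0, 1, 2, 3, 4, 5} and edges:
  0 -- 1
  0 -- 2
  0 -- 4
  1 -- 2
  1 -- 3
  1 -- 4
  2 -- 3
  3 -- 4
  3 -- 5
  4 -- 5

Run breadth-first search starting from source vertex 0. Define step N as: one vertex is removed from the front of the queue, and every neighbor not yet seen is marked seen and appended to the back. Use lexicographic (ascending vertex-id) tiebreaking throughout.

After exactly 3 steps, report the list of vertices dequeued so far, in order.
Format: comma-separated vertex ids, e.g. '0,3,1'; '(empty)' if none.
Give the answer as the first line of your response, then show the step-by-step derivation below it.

0,1,2

step 1: dequeue 0; queue=[1,2,4]; order=0
step 2: dequeue 1; queue=[2,4,3]; order=0,1
step 3: dequeue 2; queue=[4,3]; order=0,1,2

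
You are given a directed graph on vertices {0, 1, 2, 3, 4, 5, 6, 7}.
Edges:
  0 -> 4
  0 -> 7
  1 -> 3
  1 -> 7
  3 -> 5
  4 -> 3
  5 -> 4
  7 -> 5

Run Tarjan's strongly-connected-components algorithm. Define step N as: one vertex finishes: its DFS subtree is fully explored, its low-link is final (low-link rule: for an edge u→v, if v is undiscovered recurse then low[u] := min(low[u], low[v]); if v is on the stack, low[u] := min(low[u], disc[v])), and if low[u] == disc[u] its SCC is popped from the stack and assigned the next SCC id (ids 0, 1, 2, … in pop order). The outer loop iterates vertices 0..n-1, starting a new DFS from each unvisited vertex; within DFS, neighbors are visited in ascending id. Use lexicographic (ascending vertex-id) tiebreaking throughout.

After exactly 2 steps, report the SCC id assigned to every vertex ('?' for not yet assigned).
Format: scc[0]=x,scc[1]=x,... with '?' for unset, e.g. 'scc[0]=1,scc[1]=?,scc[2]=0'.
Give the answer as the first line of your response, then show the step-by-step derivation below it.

scc[0]=?,scc[1]=?,scc[2]=?,scc[3]=?,scc[4]=?,scc[5]=?,scc[6]=?,scc[7]=?

step 1: low=(low[0]=0,low[1]=?,low[2]=?,low[3]=2,low[4]=1,low[5]=1,low[6]=?,low[7]=?); scc=(scc[0]=?,scc[1]=?,scc[2]=?,scc[3]=?,scc[4]=?,scc[5]=?,scc[6]=?,scc[7]=?)
step 2: low=(low[0]=0,low[1]=?,low[2]=?,low[3]=1,low[4]=1,low[5]=1,low[6]=?,low[7]=?); scc=(scc[0]=?,scc[1]=?,scc[2]=?,scc[3]=?,scc[4]=?,scc[5]=?,scc[6]=?,scc[7]=?)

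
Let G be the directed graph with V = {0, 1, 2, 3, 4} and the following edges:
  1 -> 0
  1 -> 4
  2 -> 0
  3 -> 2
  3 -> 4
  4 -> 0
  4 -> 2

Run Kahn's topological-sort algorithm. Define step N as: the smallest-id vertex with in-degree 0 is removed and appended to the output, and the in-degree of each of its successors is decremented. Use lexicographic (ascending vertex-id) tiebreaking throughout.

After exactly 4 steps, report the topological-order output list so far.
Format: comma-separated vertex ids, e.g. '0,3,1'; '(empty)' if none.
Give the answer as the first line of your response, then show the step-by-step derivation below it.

1,3,4,2

step 1: output 1; order=[1]; indeg=(2,0,2,0,1)
step 2: output 3; order=[1,3]; indeg=(2,0,1,0,0)
step 3: output 4; order=[1,3,4]; indeg=(1,0,0,0,0)
step 4: output 2; order=[1,3,4,2]; indeg=(0,0,0,0,0)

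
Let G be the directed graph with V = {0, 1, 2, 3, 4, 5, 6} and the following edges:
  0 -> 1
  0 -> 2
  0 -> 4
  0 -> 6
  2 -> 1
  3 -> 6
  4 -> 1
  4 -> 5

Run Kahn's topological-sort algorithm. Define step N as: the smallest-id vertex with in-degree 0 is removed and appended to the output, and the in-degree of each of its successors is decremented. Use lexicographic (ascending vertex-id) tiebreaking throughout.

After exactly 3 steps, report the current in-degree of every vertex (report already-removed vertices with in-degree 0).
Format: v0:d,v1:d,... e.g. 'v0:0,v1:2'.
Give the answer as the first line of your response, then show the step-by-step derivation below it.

v0:0,v1:1,v2:0,v3:0,v4:0,v5:1,v6:0

step 1: output 0; order=[0]; indeg=(0,2,0,0,0,1,1)
step 2: output 2; order=[0,2]; indeg=(0,1,0,0,0,1,1)
step 3: output 3; order=[0,2,3]; indeg=(0,1,0,0,0,1,0)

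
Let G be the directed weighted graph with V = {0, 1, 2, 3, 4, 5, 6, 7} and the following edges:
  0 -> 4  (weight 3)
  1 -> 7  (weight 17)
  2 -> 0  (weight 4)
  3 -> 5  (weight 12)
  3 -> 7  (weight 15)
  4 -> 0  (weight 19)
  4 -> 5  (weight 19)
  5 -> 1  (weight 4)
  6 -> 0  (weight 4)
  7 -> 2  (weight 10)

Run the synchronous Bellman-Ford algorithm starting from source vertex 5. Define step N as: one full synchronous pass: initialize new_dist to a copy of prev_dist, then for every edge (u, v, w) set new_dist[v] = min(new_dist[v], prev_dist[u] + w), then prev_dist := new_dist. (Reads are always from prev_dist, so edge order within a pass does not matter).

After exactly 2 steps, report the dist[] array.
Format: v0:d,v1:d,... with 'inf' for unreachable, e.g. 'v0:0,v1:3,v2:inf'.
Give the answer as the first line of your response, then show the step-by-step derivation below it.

v0:inf,v1:4,v2:inf,v3:inf,v4:inf,v5:0,v6:inf,v7:21

step 1: dist = v0:inf,v1:4,v2:inf,v3:inf,v4:inf,v5:0,v6:inf,v7:inf
step 2: dist = v0:inf,v1:4,v2:inf,v3:inf,v4:inf,v5:0,v6:inf,v7:21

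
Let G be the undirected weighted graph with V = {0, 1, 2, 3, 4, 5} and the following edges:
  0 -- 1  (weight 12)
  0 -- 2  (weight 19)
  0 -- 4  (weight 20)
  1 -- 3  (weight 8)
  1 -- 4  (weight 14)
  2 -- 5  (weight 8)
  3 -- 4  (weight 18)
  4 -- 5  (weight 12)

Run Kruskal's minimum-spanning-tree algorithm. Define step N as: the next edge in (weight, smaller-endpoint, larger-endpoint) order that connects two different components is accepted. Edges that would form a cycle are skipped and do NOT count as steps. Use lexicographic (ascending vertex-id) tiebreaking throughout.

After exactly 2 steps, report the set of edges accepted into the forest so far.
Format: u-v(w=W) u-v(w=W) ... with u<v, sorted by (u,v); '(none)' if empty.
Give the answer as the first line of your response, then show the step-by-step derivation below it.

1-3(w=8) 2-5(w=8)

step 1: add edge 1-3 (w=8); MST = {1-3(w=8)}
step 2: add edge 2-5 (w=8); MST = {1-3(w=8) 2-5(w=8)}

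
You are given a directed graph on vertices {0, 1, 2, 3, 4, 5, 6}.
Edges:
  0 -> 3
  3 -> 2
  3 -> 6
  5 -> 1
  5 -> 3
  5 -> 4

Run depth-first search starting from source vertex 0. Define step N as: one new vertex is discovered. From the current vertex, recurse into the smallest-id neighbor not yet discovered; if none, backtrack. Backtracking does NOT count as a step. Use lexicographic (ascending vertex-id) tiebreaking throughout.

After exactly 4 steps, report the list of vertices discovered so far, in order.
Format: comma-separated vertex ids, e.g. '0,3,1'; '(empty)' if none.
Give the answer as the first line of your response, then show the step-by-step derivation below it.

0,3,2,6

step 1: discover 0; path=0; order=0
step 2: discover 3; path=0>3; order=0,3
step 3: discover 2; path=0>3>2; order=0,3,2
step 4: discover 6; path=0>3>6; order=0,3,2,6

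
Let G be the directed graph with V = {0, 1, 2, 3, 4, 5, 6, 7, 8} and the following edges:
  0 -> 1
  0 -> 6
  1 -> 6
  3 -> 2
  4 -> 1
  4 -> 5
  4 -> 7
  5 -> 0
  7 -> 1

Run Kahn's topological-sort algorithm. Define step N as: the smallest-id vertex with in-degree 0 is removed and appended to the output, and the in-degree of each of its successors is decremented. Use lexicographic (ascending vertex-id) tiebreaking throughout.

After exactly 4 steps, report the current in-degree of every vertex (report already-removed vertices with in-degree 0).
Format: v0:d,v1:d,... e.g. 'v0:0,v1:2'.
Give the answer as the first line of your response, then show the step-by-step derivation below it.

v0:0,v1:2,v2:0,v3:0,v4:0,v5:0,v6:2,v7:0,v8:0

step 1: output 3; order=[3]; indeg=(1,3,0,0,0,1,2,1,0)
step 2: output 2; order=[3,2]; indeg=(1,3,0,0,0,1,2,1,0)
step 3: output 4; order=[3,2,4]; indeg=(1,2,0,0,0,0,2,0,0)
step 4: output 5; order=[3,2,4,5]; indeg=(0,2,0,0,0,0,2,0,0)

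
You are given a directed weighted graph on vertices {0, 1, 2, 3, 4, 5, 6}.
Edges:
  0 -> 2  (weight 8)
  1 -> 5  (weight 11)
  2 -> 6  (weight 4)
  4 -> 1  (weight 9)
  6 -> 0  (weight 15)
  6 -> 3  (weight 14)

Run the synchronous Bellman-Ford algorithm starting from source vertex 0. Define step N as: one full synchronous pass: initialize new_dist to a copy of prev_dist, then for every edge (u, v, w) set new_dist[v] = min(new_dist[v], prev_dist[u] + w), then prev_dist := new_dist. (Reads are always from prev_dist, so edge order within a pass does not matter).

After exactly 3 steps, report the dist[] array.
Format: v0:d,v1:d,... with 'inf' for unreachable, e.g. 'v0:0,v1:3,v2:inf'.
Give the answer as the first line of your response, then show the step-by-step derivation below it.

v0:0,v1:inf,v2:8,v3:26,v4:inf,v5:inf,v6:12

step 1: dist = v0:0,v1:inf,v2:8,v3:inf,v4:inf,v5:inf,v6:inf
step 2: dist = v0:0,v1:inf,v2:8,v3:inf,v4:inf,v5:inf,v6:12
step 3: dist = v0:0,v1:inf,v2:8,v3:26,v4:inf,v5:inf,v6:12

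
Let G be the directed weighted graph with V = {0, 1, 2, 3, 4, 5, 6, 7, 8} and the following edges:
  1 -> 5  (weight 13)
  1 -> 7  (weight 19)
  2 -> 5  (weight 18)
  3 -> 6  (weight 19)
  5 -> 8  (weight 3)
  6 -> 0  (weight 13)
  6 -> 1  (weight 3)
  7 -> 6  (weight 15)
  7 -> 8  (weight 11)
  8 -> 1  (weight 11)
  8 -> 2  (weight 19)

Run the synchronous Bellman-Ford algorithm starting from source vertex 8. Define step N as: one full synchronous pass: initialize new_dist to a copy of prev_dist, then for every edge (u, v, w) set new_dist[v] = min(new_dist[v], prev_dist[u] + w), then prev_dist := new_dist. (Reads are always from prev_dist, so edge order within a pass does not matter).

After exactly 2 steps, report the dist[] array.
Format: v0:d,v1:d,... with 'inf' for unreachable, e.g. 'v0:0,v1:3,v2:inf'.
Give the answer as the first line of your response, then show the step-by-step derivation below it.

v0:inf,v1:11,v2:19,v3:inf,v4:inf,v5:24,v6:inf,v7:30,v8:0

step 1: dist = v0:inf,v1:11,v2:19,v3:inf,v4:inf,v5:inf,v6:inf,v7:inf,v8:0
step 2: dist = v0:inf,v1:11,v2:19,v3:inf,v4:inf,v5:24,v6:inf,v7:30,v8:0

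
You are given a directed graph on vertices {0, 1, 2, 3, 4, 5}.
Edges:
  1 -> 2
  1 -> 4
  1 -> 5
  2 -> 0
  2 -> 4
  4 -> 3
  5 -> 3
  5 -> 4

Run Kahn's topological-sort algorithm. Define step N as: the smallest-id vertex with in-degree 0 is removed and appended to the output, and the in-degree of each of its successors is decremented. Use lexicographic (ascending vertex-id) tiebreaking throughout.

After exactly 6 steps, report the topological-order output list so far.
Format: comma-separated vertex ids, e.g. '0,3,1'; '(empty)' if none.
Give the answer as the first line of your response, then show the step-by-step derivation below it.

1,2,0,5,4,3

step 1: output 1; order=[1]; indeg=(1,0,0,2,2,0)
step 2: output 2; order=[1,2]; indeg=(0,0,0,2,1,0)
step 3: output 0; order=[1,2,0]; indeg=(0,0,0,2,1,0)
step 4: output 5; order=[1,2,0,5]; indeg=(0,0,0,1,0,0)
step 5: output 4; order=[1,2,0,5,4]; indeg=(0,0,0,0,0,0)
step 6: output 3; order=[1,2,0,5,4,3]; indeg=(0,0,0,0,0,0)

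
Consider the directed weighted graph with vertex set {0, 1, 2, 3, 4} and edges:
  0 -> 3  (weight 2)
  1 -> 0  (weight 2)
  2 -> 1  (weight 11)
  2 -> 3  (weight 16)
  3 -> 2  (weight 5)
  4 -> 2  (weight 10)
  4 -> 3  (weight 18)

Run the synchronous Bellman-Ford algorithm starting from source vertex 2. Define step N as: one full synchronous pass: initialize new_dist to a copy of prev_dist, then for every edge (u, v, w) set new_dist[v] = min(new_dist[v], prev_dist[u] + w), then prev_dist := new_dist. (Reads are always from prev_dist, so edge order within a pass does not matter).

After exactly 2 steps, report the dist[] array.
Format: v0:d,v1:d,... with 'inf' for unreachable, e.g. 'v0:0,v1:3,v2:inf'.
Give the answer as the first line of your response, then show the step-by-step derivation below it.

v0:13,v1:11,v2:0,v3:16,v4:inf

step 1: dist = v0:inf,v1:11,v2:0,v3:16,v4:inf
step 2: dist = v0:13,v1:11,v2:0,v3:16,v4:inf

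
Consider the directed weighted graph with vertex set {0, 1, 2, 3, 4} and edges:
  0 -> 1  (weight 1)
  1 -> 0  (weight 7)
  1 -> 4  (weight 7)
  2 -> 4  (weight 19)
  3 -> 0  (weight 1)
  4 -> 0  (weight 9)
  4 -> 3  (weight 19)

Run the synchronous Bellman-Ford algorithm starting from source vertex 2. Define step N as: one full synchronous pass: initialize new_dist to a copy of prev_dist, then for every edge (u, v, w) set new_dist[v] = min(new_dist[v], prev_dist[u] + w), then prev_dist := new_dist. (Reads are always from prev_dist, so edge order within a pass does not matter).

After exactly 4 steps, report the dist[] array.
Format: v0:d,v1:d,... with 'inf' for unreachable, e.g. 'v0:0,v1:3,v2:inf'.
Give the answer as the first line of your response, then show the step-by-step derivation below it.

v0:28,v1:29,v2:0,v3:38,v4:19

step 1: dist = v0:inf,v1:inf,v2:0,v3:inf,v4:19
step 2: dist = v0:28,v1:inf,v2:0,v3:38,v4:19
step 3: dist = v0:28,v1:29,v2:0,v3:38,v4:19
step 4: dist = v0:28,v1:29,v2:0,v3:38,v4:19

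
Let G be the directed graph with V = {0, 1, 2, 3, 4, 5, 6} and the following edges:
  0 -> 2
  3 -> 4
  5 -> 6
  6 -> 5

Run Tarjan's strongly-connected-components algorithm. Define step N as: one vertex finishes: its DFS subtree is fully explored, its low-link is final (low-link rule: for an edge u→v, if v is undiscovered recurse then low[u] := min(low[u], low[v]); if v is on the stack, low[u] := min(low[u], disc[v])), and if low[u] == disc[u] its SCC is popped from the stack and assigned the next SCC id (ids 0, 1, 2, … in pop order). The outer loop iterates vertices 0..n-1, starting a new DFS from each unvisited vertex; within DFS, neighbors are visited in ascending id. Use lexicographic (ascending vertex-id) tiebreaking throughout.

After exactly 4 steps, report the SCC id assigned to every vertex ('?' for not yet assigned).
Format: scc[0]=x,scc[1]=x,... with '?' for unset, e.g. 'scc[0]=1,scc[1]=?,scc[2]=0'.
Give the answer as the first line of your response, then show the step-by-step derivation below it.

scc[0]=1,scc[1]=2,scc[2]=0,scc[3]=?,scc[4]=3,scc[5]=?,scc[6]=?

step 1: low=(low[0]=0,low[1]=?,low[2]=1,low[3]=?,low[4]=?,low[5]=?,low[6]=?); scc=(scc[0]=?,scc[1]=?,scc[2]=0,scc[3]=?,scc[4]=?,scc[5]=?,scc[6]=?)
step 2: low=(low[0]=0,low[1]=?,low[2]=1,low[3]=?,low[4]=?,low[5]=?,low[6]=?); scc=(scc[0]=1,scc[1]=?,scc[2]=0,scc[3]=?,scc[4]=?,scc[5]=?,scc[6]=?)
step 3: low=(low[0]=0,low[1]=2,low[2]=1,low[3]=?,low[4]=?,low[5]=?,low[6]=?); scc=(scc[0]=1,scc[1]=2,scc[2]=0,scc[3]=?,scc[4]=?,scc[5]=?,scc[6]=?)
step 4: low=(low[0]=0,low[1]=2,low[2]=1,low[3]=3,low[4]=4,low[5]=?,low[6]=?); scc=(scc[0]=1,scc[1]=2,scc[2]=0,scc[3]=?,scc[4]=3,scc[5]=?,scc[6]=?)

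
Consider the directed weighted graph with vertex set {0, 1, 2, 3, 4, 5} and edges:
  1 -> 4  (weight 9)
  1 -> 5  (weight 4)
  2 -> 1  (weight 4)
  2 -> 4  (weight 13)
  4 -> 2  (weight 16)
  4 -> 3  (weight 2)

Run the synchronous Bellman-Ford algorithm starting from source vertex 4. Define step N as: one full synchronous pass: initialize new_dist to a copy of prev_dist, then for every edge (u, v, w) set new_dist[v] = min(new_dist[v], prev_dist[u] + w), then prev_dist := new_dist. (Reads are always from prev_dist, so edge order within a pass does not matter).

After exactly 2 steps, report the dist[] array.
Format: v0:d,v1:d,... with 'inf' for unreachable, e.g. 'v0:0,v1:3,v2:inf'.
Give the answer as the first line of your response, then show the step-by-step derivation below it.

v0:inf,v1:20,v2:16,v3:2,v4:0,v5:inf

step 1: dist = v0:inf,v1:inf,v2:16,v3:2,v4:0,v5:inf
step 2: dist = v0:inf,v1:20,v2:16,v3:2,v4:0,v5:inf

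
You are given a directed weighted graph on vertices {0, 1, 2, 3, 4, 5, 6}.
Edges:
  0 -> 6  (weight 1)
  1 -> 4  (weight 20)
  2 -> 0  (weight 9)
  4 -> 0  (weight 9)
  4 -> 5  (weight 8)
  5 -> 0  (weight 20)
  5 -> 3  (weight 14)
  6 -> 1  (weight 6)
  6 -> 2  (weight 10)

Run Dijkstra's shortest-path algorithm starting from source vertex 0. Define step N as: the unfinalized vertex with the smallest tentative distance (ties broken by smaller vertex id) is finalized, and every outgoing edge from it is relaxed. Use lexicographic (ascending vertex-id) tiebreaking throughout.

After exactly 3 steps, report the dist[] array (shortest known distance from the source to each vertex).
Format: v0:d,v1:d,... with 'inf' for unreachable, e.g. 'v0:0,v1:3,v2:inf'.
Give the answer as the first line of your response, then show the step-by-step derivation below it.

v0:0,v1:7,v2:11,v3:inf,v4:27,v5:inf,v6:1

step 1: dist = v0:0,v1:inf,v2:inf,v3:inf,v4:inf,v5:inf,v6:1
step 2: dist = v0:0,v1:7,v2:11,v3:inf,v4:inf,v5:inf,v6:1
step 3: dist = v0:0,v1:7,v2:11,v3:inf,v4:27,v5:inf,v6:1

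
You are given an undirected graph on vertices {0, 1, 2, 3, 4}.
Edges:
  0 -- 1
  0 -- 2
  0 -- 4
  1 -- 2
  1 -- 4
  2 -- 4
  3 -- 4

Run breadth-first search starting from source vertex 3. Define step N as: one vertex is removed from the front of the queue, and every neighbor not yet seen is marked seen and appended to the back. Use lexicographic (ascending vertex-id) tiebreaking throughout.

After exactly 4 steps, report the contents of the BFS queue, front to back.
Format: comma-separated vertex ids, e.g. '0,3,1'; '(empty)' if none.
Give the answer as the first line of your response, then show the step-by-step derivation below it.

2

step 1: dequeue 3; queue=[4]; order=3
step 2: dequeue 4; queue=[0,1,2]; order=3,4
step 3: dequeue 0; queue=[1,2]; order=3,4,0
step 4: dequeue 1; queue=[2]; order=3,4,0,1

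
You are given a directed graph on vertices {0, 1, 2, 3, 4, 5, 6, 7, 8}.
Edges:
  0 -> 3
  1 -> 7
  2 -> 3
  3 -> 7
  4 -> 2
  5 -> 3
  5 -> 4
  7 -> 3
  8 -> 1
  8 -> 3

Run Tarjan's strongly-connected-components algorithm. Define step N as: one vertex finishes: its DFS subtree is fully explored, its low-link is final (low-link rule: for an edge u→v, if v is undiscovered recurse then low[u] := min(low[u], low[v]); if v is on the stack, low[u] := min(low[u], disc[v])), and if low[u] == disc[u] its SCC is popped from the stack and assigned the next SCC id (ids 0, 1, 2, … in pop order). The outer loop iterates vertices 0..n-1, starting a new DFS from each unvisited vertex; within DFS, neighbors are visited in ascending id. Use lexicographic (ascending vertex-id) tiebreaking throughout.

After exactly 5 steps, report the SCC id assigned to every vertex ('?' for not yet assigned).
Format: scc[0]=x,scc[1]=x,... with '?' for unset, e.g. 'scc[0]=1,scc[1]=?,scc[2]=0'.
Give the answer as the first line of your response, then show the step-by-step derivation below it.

scc[0]=1,scc[1]=2,scc[2]=3,scc[3]=0,scc[4]=?,scc[5]=?,scc[6]=?,scc[7]=0,scc[8]=?

step 1: low=(low[0]=0,low[1]=?,low[2]=?,low[3]=1,low[4]=?,low[5]=?,low[6]=?,low[7]=1,low[8]=?); scc=(scc[0]=?,scc[1]=?,scc[2]=?,scc[3]=?,scc[4]=?,scc[5]=?,scc[6]=?,scc[7]=?,scc[8]=?)
step 2: low=(low[0]=0,low[1]=?,low[2]=?,low[3]=1,low[4]=?,low[5]=?,low[6]=?,low[7]=1,low[8]=?); scc=(scc[0]=?,scc[1]=?,scc[2]=?,scc[3]=0,scc[4]=?,scc[5]=?,scc[6]=?,scc[7]=0,scc[8]=?)
step 3: low=(low[0]=0,low[1]=?,low[2]=?,low[3]=1,low[4]=?,low[5]=?,low[6]=?,low[7]=1,low[8]=?); scc=(scc[0]=1,scc[1]=?,scc[2]=?,scc[3]=0,scc[4]=?,scc[5]=?,scc[6]=?,scc[7]=0,scc[8]=?)
step 4: low=(low[0]=0,low[1]=3,low[2]=?,low[3]=1,low[4]=?,low[5]=?,low[6]=?,low[7]=1,low[8]=?); scc=(scc[0]=1,scc[1]=2,scc[2]=?,scc[3]=0,scc[4]=?,scc[5]=?,scc[6]=?,scc[7]=0,scc[8]=?)
step 5: low=(low[0]=0,low[1]=3,low[2]=4,low[3]=1,low[4]=?,low[5]=?,low[6]=?,low[7]=1,low[8]=?); scc=(scc[0]=1,scc[1]=2,scc[2]=3,scc[3]=0,scc[4]=?,scc[5]=?,scc[6]=?,scc[7]=0,scc[8]=?)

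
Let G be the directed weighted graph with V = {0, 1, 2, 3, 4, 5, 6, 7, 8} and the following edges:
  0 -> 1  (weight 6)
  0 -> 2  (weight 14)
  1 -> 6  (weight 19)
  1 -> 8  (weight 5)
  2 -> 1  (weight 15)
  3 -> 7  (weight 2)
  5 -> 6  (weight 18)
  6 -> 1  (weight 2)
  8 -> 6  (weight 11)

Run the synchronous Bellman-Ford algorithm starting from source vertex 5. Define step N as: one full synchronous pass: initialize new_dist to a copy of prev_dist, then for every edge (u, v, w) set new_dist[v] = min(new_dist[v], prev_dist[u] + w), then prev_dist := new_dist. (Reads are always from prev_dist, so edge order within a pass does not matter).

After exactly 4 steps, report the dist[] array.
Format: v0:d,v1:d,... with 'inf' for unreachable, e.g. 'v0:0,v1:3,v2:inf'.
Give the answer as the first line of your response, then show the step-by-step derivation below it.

v0:inf,v1:20,v2:inf,v3:inf,v4:inf,v5:0,v6:18,v7:inf,v8:25

step 1: dist = v0:inf,v1:inf,v2:inf,v3:inf,v4:inf,v5:0,v6:18,v7:inf,v8:inf
step 2: dist = v0:inf,v1:20,v2:inf,v3:inf,v4:inf,v5:0,v6:18,v7:inf,v8:inf
step 3: dist = v0:inf,v1:20,v2:inf,v3:inf,v4:inf,v5:0,v6:18,v7:inf,v8:25
step 4: dist = v0:inf,v1:20,v2:inf,v3:inf,v4:inf,v5:0,v6:18,v7:inf,v8:25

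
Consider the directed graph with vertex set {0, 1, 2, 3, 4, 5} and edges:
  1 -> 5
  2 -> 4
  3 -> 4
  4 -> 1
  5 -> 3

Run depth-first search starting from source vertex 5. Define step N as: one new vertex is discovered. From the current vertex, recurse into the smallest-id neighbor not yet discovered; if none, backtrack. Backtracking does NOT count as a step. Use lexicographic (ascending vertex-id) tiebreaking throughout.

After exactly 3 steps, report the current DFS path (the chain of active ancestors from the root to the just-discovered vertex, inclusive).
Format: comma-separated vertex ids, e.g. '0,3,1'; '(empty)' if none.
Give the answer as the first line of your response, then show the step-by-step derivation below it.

5,3,4

step 1: discover 5; path=5; order=5
step 2: discover 3; path=5>3; order=5,3
step 3: discover 4; path=5>3>4; order=5,3,4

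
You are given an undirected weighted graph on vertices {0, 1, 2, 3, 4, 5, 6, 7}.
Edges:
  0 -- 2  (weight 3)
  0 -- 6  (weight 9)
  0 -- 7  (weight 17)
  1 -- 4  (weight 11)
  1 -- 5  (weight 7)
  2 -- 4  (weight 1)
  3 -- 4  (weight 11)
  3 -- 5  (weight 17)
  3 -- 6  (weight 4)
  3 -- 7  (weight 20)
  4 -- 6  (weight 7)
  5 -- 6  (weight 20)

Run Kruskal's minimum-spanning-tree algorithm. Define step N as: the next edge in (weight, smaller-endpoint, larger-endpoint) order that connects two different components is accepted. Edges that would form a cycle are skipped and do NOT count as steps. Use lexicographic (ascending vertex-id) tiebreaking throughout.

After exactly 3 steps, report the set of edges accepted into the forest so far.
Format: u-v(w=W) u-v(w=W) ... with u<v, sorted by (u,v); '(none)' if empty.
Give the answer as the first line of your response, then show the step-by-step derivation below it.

0-2(w=3) 2-4(w=1) 3-6(w=4)

step 1: add edge 2-4 (w=1); MST = {2-4(w=1)}
step 2: add edge 0-2 (w=3); MST = {0-2(w=3) 2-4(w=1)}
step 3: add edge 3-6 (w=4); MST = {0-2(w=3) 2-4(w=1) 3-6(w=4)}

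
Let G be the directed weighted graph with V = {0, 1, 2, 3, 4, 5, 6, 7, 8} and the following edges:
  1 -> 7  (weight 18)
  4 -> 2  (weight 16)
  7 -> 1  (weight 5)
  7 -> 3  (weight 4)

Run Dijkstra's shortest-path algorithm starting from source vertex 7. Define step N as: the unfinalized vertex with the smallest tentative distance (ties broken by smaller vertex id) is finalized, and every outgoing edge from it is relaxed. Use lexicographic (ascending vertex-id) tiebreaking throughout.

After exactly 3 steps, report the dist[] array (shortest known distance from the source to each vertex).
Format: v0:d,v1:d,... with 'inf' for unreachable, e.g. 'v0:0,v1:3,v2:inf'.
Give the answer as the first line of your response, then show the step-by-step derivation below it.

v0:inf,v1:5,v2:inf,v3:4,v4:inf,v5:inf,v6:inf,v7:0,v8:inf

step 1: dist = v0:inf,v1:5,v2:inf,v3:4,v4:inf,v5:inf,v6:inf,v7:0,v8:inf
step 2: dist = v0:inf,v1:5,v2:inf,v3:4,v4:inf,v5:inf,v6:inf,v7:0,v8:inf
step 3: dist = v0:inf,v1:5,v2:inf,v3:4,v4:inf,v5:inf,v6:inf,v7:0,v8:inf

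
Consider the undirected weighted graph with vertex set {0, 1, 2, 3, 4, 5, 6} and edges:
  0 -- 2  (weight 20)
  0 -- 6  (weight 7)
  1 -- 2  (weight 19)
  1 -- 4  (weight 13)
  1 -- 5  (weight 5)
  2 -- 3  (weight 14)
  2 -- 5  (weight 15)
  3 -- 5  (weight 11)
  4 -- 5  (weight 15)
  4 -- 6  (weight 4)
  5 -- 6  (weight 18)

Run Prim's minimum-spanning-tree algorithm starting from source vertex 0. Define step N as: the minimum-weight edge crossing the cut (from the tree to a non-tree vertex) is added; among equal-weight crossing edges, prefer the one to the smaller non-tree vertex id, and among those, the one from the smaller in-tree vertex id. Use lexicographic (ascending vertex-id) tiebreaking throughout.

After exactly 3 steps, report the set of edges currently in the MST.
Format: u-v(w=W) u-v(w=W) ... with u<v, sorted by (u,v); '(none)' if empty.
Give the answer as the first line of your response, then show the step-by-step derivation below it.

0-6(w=7) 1-4(w=13) 4-6(w=4)

step 1: add edge 0-6 (w=7); MST = {0-6(w=7)}
step 2: add edge 4-6 (w=4); MST = {0-6(w=7) 4-6(w=4)}
step 3: add edge 1-4 (w=13); MST = {0-6(w=7) 1-4(w=13) 4-6(w=4)}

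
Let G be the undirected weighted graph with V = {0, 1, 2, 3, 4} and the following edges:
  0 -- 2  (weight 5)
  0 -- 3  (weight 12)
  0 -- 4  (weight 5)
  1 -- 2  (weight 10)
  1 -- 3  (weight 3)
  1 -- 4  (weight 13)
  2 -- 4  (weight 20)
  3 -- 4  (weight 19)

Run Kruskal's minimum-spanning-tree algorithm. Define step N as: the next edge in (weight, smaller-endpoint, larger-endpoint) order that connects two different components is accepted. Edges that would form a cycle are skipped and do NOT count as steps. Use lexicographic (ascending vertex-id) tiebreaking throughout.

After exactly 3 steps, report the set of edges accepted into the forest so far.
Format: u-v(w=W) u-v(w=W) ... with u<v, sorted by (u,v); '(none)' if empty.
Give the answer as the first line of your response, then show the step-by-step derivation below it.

0-2(w=5) 0-4(w=5) 1-3(w=3)

step 1: add edge 1-3 (w=3); MST = {1-3(w=3)}
step 2: add edge 0-2 (w=5); MST = {0-2(w=5) 1-3(w=3)}
step 3: add edge 0-4 (w=5); MST = {0-2(w=5) 0-4(w=5) 1-3(w=3)}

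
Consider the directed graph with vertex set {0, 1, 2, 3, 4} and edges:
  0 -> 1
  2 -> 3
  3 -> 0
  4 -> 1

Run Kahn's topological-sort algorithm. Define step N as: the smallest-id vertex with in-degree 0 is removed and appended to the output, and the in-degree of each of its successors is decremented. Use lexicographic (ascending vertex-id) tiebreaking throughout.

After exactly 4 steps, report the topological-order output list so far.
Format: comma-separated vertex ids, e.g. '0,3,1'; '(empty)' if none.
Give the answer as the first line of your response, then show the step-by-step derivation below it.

2,3,0,4

step 1: output 2; order=[2]; indeg=(1,2,0,0,0)
step 2: output 3; order=[2,3]; indeg=(0,2,0,0,0)
step 3: output 0; order=[2,3,0]; indeg=(0,1,0,0,0)
step 4: output 4; order=[2,3,0,4]; indeg=(0,0,0,0,0)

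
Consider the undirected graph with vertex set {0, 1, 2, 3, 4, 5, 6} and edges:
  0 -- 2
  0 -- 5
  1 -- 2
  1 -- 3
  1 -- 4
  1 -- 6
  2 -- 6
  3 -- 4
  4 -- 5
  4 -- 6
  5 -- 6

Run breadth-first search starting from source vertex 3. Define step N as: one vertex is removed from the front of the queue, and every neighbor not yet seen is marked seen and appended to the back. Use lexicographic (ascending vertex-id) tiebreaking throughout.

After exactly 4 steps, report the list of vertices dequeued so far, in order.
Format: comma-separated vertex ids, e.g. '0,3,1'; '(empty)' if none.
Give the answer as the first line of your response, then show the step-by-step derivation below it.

3,1,4,2

step 1: dequeue 3; queue=[1,4]; order=3
step 2: dequeue 1; queue=[4,2,6]; order=3,1
step 3: dequeue 4; queue=[2,6,5]; order=3,1,4
step 4: dequeue 2; queue=[6,5,0]; order=3,1,4,2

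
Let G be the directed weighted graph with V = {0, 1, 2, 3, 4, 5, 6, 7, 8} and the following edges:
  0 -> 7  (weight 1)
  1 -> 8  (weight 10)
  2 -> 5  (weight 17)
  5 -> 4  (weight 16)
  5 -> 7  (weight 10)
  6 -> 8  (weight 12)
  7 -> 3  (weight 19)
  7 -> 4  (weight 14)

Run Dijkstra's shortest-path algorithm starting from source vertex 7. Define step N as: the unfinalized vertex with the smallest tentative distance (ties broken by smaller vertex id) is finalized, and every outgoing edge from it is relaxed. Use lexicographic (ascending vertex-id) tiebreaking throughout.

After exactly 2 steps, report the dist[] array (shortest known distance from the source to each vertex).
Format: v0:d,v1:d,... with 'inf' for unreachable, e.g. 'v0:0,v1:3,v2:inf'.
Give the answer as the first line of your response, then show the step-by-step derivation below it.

v0:inf,v1:inf,v2:inf,v3:19,v4:14,v5:inf,v6:inf,v7:0,v8:inf

step 1: dist = v0:inf,v1:inf,v2:inf,v3:19,v4:14,v5:inf,v6:inf,v7:0,v8:inf
step 2: dist = v0:inf,v1:inf,v2:inf,v3:19,v4:14,v5:inf,v6:inf,v7:0,v8:inf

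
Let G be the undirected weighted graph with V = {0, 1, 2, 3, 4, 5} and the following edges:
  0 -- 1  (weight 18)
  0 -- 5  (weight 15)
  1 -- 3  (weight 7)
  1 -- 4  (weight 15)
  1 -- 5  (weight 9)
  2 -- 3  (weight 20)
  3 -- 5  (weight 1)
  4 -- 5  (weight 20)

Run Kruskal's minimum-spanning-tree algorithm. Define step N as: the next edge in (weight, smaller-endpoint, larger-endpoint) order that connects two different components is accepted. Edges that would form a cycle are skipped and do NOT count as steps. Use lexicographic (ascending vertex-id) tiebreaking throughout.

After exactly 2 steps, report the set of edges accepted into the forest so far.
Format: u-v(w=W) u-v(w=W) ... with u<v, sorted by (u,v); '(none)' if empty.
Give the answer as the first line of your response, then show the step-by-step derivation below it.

1-3(w=7) 3-5(w=1)

step 1: add edge 3-5 (w=1); MST = {3-5(w=1)}
step 2: add edge 1-3 (w=7); MST = {1-3(w=7) 3-5(w=1)}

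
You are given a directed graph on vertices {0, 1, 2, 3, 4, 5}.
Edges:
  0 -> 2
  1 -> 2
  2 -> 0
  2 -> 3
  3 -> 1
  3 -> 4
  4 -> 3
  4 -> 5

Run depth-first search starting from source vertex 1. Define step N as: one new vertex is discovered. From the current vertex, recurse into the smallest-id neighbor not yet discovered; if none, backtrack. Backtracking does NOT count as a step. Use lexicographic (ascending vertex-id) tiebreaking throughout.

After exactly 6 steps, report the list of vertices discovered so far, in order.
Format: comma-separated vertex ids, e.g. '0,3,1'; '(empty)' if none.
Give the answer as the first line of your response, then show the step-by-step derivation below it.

1,2,0,3,4,5

step 1: discover 1; path=1; order=1
step 2: discover 2; path=1>2; order=1,2
step 3: discover 0; path=1>2>0; order=1,2,0
step 4: discover 3; path=1>2>3; order=1,2,0,3
step 5: discover 4; path=1>2>3>4; order=1,2,0,3,4
step 6: discover 5; path=1>2>3>4>5; order=1,2,0,3,4,5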